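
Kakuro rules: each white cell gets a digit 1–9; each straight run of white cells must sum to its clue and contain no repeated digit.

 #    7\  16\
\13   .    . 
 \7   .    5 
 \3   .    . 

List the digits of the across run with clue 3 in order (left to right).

3 in 2 cells must be {1,2}; 7 in 3 cells must be {1,2,4}.
The 13 across and the 7 down share only 4, so R1C1 = 4.
R1C2 = 13 − 4 = 9 completes the 13 across.
R2C1 = 7 − 5 = 2 completes the 7 across.
R3C1 = 7 − 6 = 1 completes the 7 down.
R3C2 = 3 − 1 = 2 completes the 3 across.

1, 2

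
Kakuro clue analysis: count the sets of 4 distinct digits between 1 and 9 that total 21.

11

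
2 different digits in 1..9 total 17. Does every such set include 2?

No

The only way to make 17 from 2 distinct digits is {8,9}, which does not contain 2.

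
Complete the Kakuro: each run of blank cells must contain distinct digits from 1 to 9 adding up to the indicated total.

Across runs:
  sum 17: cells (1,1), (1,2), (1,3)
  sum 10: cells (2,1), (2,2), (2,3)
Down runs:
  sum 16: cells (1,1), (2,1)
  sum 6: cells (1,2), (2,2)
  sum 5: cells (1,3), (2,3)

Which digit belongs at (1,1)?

16 in 2 cells must be {7,9}.
The 10 across and the 16 down share only 7, so (2,1) = 7.
(1,1) = 16 − 7 = 9 completes the 16 down.
Nothing is forced directly, so branch on (2,2), whose candidates are 1 or 2. If (2,2) = 2: then (1,2) would have to be in {1,2,3,5,6,7} for the 17 across but in {4} for the 6 down — contradiction. So (2,2) = 1.
(1,2) = 6 − 1 = 5 completes the 6 down.
(1,3) = 17 − 14 = 3 completes the 17 across.
(2,3) = 10 − 8 = 2 completes the 10 across.

9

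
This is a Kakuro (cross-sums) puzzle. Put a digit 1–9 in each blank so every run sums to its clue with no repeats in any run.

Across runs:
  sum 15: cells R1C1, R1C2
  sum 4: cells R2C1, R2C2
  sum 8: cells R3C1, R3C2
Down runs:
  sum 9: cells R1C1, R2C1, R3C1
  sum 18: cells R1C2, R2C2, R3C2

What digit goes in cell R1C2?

4 in 2 cells must be {1,3}.
The 15 across and the 9 down share only 6, so R1C1 = 6.
R1C2 = 15 − 6 = 9 completes the 15 across.
Given what's placed, R2C1 must be 1 to fit the 4 across and 9 down.
R2C2 = 4 − 1 = 3 completes the 4 across.
R3C1 = 9 − 7 = 2 completes the 9 down.
R3C2 = 8 − 2 = 6 completes the 8 across.

9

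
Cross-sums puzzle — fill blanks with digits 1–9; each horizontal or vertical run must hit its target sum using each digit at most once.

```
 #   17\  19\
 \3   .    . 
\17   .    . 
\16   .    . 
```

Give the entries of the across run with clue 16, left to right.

3 in 2 cells must be {1,2}; 17 in 2 cells must be {8,9}; 16 in 2 cells must be {7,9}.
The 3 across and the 19 down share only 2, so R1C2 = 2.
Given what's placed, R3C2 must be 9 to fit the 16 across and 19 down.
R1C1 = 3 − 2 = 1 completes the 3 across.
R2C1 = 9: the only remaining digit allowed by both the 17 across and the 17 down.
R2C2 = 17 − 9 = 8 completes the 17 across.
R3C1 = 16 − 9 = 7 completes the 16 across.

7, 9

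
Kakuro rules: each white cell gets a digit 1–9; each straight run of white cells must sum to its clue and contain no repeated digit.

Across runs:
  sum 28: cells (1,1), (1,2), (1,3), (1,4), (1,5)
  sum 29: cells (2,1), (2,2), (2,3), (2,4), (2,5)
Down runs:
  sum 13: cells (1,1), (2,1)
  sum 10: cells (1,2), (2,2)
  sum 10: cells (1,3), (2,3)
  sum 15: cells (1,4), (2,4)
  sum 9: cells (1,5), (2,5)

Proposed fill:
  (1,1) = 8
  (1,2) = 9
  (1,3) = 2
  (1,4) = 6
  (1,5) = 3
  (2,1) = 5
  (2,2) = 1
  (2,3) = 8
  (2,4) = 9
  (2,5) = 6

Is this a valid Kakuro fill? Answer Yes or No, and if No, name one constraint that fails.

Across: 8+9+2+6+3=28; 5+1+8+9+6=29. Down: 8+5=13; 9+1=10; 2+8=10; 6+9=15; 3+6=9. No digit repeats within any run.

Yes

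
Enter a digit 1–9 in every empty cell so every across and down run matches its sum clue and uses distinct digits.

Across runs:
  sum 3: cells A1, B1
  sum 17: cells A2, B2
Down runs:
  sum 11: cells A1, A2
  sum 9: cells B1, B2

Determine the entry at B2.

3 in 2 cells must be {1,2}; 17 in 2 cells must be {8,9}.
The 3 across and the 11 down share only 2, so A1 = 2.
B1 = 3 − 2 = 1 completes the 3 across.
A2 = 11 − 2 = 9 completes the 11 down.
B2 = 17 − 9 = 8 completes the 17 across.

8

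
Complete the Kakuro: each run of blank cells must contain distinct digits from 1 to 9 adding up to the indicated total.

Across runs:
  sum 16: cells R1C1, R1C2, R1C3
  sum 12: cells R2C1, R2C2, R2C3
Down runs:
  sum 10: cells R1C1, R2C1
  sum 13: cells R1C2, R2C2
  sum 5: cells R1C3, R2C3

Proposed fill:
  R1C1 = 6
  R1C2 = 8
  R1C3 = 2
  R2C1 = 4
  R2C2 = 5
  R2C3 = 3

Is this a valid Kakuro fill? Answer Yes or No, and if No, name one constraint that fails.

Across: 6+8+2=16; 4+5+3=12. Down: 6+4=10; 8+5=13; 2+3=5. No digit repeats within any run.

Yes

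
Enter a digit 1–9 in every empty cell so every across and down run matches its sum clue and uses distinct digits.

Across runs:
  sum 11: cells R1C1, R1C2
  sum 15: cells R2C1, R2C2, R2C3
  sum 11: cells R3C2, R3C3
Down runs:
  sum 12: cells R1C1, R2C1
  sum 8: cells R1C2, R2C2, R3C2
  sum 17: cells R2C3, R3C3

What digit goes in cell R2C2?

17 in 2 cells must be {8,9}.
Nothing is forced directly, so branch on R2C3, whose candidates are 8 or 9. If R2C3 = 8: that forces R3C3 = 9, R3C2 = 2, R1C2 = 5, R2C2 = 1, after which R1C1 would have to be in {6} for the 11 across but in {3,4,5,7,8,9} for the 12 down — contradiction. So R2C3 = 9.
R3C3 = 17 − 9 = 8 completes the 17 down.
R3C2 = 11 − 8 = 3 completes the 11 across.
R1C2 = 4: the only remaining digit allowed by both the 11 across and the 8 down.
R2C2 = 8 − 7 = 1 completes the 8 down.
R1C1 = 11 − 4 = 7 completes the 11 across.
R2C1 = 15 − 10 = 5 completes the 15 across.

1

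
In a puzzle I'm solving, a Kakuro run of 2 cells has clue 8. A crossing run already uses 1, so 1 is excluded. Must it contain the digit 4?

Counterexample: {2,6} sums to 8 under that restriction without using 4.

No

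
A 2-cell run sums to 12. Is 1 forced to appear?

No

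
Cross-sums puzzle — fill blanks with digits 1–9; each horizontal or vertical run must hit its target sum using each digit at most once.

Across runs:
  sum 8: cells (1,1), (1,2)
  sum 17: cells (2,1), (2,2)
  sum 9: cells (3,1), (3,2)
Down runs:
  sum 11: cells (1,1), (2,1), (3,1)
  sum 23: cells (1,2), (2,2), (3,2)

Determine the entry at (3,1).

1

17 in 2 cells must be {8,9}; 23 in 3 cells must be {6,8,9}.
The 8 across and the 23 down share only 6, so (1,2) = 6.
The 17 across and the 11 down share only 8, so (2,1) = 8.
(2,2) = 17 − 8 = 9 completes the 17 across.
(3,2) = 23 − 15 = 8 completes the 23 down.
(1,1) = 8 − 6 = 2 completes the 8 across.
(3,1) = 9 − 8 = 1 completes the 9 across.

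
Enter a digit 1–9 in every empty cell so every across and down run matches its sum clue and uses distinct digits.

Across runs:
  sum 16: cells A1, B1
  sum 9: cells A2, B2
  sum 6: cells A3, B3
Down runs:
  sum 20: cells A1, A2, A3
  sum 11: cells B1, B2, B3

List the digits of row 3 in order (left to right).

5, 1

16 in 2 cells must be {7,9}.
The 16 across and the 11 down share only 7, so B1 = 7.
Given what's placed, B3 must be 1 to fit the 6 across and 11 down.
A1 = 16 − 7 = 9 completes the 16 across.
B2 = 11 − 8 = 3 completes the 11 down.
A3 = 6 − 1 = 5 completes the 6 across.
A2 = 9 − 3 = 6 completes the 9 across.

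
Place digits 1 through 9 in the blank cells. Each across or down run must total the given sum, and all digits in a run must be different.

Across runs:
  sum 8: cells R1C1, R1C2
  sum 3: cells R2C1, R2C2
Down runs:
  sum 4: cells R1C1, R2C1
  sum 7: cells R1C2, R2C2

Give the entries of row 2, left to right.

3 in 2 cells must be {1,2}; 4 in 2 cells must be {1,3}.
The 3 across and the 4 down share only 1, so R2C1 = 1.
R2C2 = 3 − 1 = 2 completes the 3 across.
R1C1 = 4 − 1 = 3 completes the 4 down.
R1C2 = 8 − 3 = 5 completes the 8 across.

1 2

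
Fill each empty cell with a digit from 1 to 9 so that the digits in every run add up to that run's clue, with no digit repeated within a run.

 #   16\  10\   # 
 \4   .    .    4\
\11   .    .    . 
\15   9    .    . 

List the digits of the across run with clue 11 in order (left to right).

6 2 3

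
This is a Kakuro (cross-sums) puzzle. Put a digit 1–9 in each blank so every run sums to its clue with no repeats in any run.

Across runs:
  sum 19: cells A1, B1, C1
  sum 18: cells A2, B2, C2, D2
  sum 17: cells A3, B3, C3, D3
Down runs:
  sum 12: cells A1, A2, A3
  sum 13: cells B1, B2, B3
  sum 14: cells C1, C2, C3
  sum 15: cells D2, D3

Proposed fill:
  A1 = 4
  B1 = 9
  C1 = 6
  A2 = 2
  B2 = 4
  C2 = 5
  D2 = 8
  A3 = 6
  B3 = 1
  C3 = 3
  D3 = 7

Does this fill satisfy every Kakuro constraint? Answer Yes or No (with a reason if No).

No — the down run B1–B3 sums to 14, not 13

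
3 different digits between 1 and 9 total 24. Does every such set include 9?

The only way to make 24 from 3 distinct digits is {7,8,9}, which contains 9.

Yes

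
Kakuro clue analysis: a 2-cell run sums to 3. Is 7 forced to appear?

The only way to make 3 from 2 distinct digits is {1,2}, which does not contain 7.

No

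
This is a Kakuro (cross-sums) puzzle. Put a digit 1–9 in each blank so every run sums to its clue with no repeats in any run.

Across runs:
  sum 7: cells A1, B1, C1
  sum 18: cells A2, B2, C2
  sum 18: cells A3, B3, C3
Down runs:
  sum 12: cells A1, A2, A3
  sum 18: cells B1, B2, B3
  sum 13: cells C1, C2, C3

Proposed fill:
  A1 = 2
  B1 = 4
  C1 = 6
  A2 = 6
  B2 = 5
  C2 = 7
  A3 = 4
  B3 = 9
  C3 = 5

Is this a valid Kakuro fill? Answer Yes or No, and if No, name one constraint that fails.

No — the across run A1–C1 sums to 12, not 7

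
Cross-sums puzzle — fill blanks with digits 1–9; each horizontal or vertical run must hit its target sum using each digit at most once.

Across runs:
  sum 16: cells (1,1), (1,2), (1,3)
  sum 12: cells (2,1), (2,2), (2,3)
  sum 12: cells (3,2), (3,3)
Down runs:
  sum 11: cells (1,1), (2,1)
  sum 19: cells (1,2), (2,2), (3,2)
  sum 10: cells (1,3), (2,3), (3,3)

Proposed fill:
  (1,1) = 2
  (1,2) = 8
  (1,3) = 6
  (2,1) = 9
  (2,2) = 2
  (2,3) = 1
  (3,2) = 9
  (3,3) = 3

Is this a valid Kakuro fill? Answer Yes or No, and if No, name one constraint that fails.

Yes

Across: 2+8+6=16; 9+2+1=12; 9+3=12. Down: 2+9=11; 8+2+9=19; 6+1+3=10. No digit repeats within any run.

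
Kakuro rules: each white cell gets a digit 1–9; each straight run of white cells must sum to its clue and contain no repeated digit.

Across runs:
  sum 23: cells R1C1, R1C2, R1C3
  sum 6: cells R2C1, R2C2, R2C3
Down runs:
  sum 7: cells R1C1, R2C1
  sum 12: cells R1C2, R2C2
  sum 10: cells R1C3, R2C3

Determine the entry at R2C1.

23 in 3 cells must be {6,8,9}; 6 in 3 cells must be {1,2,3}.
The 23 across and the 7 down share only 6, so R1C1 = 6.
R2C1 = 7 − 6 = 1 completes the 7 down.
Given what's placed, R2C2 must be 3 to fit the 6 across and 12 down.
R2C3 = 6 − 4 = 2 completes the 6 across.
R1C2 = 12 − 3 = 9 completes the 12 down.
R1C3 = 23 − 15 = 8 completes the 23 across.

1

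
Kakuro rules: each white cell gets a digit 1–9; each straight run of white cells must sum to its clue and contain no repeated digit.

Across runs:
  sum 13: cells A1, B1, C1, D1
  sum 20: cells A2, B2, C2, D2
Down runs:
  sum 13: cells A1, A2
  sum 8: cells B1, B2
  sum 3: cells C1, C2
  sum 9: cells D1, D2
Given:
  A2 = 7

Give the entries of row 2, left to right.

3 in 2 cells must be {1,2}.
A1 = 13 − 7 = 6 completes the 13 down.
No cell is forced outright now. B1 can only be 1 or 2 (the digits allowed by both its 13 across and its 8 down). If B1 = 1: that forces C1 = 2, D1 = 4, after which B2 would have to be in {1,2,3,4,5,6,8,9} for the 20 across but in {7} for the 8 down — contradiction. So B1 = 2.
C1 = 1: the only remaining digit allowed by both the 13 across and the 3 down.
D1 = 13 − 9 = 4 completes the 13 across.
B2 = 8 − 2 = 6 completes the 8 down.
C2 = 3 − 1 = 2 completes the 3 down.
D2 = 20 − 15 = 5 completes the 20 across.

7 6 2 5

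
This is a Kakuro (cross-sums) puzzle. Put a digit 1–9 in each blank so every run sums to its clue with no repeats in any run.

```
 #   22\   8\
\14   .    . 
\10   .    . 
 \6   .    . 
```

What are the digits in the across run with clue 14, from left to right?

9 5

The 14 across and the 8 down share only 5, so R1C2 = 5.
The 6 across and the 22 down share only 5, so R3C1 = 5.
R3C2 = 6 − 5 = 1 completes the 6 across.
R1C1 = 14 − 5 = 9 completes the 14 across.
R2C1 = 22 − 14 = 8 completes the 22 down.
R2C2 = 10 − 8 = 2 completes the 10 across.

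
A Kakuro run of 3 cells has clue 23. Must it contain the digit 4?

The only way to make 23 from 3 distinct digits is {6,8,9}, which does not contain 4.

No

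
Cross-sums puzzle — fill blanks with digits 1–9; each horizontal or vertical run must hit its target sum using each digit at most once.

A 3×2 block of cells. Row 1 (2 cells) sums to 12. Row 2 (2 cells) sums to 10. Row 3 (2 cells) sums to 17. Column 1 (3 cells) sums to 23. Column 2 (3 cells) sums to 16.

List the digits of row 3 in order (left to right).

17 in 2 cells must be {8,9}; 23 in 3 cells must be {6,8,9}.
Nothing is forced directly, so branch on (1,1), whose candidates are 8 or 9. If (1,1) = 8: that forces (1,2) = 4, (3,1) = 9, after which (3,2) would have to be in {8} for the 17 across but in {3,5,7,9} for the 16 down — contradiction. So (1,1) = 9.
(1,2) = 12 − 9 = 3 completes the 12 across.
Given what's placed, (3,1) must be 8 to fit the 17 across and 23 down.
(3,2) = 17 − 8 = 9 completes the 17 across.
(2,1) = 23 − 17 = 6 completes the 23 down.
(2,2) = 10 − 6 = 4 completes the 10 across.

8 9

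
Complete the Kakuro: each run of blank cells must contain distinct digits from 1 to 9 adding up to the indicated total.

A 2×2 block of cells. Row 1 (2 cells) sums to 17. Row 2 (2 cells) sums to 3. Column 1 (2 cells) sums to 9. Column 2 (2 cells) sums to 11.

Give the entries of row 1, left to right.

8 9

17 in 2 cells must be {8,9}; 3 in 2 cells must be {1,2}.
The 17 across and the 9 down share only 8, so (1,1) = 8.
(1,2) = 17 − 8 = 9 completes the 17 across.
(2,1) = 9 − 8 = 1 completes the 9 down.
(2,2) = 3 − 1 = 2 completes the 3 across.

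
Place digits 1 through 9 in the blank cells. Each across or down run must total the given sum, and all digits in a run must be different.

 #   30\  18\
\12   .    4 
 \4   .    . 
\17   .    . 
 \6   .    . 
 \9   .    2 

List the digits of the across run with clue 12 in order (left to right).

8, 4

4 in 2 cells must be {1,3}; 17 in 2 cells must be {8,9}.
R1C1 = 12 − 4 = 8 completes the 12 across.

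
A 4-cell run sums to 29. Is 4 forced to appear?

The only way to make 29 from 4 distinct digits is {5,7,8,9}, which does not contain 4.

No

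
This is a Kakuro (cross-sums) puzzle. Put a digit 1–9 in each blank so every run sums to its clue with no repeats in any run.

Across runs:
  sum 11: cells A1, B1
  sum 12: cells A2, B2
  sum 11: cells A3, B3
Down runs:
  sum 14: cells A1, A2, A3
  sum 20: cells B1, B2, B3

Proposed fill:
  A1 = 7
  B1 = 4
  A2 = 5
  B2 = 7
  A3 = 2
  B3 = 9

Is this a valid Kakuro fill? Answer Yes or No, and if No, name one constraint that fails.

Yes

Across: 7+4=11; 5+7=12; 2+9=11. Down: 7+5+2=14; 4+7+9=20. No digit repeats within any run.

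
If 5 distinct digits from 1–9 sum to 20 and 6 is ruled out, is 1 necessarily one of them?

Yes

Every partition of 20 into 5 distinct digits under that restriction includes 1: {1,2,3,5,9}, {1,2,4,5,8}, {1,3,4,5,7}.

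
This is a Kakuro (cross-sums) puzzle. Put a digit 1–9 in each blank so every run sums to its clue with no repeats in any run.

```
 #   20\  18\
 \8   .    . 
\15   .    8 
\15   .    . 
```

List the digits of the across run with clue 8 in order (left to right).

R2C1 = 15 − 8 = 7 completes the 15 across.
R1C1 = 5: the only remaining digit allowed by both the 8 across and the 20 down.
R1C2 = 8 − 5 = 3 completes the 8 across.
R3C1 = 20 − 12 = 8 completes the 20 down.
R3C2 = 15 − 8 = 7 completes the 15 across.

5 3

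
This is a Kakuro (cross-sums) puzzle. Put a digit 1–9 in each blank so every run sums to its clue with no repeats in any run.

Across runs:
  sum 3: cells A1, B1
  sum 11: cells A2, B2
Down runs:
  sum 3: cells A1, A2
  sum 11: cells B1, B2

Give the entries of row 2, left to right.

2, 9

3 in 2 cells must be {1,2}.
The 3 across and the 11 down share only 2, so B1 = 2.
The 11 across and the 3 down share only 2, so A2 = 2.
B2 = 11 − 2 = 9 completes the 11 across.
A1 = 3 − 2 = 1 completes the 3 across.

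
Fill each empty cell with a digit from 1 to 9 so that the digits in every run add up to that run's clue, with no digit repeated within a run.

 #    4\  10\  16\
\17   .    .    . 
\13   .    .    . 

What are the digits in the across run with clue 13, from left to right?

3 1 9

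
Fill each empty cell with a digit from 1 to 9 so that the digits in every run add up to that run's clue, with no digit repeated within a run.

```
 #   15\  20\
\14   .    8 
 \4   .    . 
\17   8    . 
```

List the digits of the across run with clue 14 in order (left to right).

6 8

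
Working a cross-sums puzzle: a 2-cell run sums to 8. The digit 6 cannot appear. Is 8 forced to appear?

Counterexample: {1,7} sums to 8 under that restriction without using 8.

No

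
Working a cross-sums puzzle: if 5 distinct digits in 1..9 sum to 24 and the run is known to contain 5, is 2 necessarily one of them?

No

Counterexample: {1,3,5,6,9} sums to 24 under that restriction without using 2.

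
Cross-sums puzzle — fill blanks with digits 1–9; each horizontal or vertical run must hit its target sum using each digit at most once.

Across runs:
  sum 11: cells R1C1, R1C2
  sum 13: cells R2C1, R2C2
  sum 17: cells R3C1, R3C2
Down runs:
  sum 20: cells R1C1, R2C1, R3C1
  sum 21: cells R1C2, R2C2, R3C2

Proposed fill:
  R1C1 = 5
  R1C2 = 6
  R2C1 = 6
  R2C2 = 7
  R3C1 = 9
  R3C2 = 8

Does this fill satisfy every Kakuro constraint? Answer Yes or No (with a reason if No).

Across: 5+6=11; 6+7=13; 9+8=17. Down: 5+6+9=20; 6+7+8=21. No digit repeats within any run.

Yes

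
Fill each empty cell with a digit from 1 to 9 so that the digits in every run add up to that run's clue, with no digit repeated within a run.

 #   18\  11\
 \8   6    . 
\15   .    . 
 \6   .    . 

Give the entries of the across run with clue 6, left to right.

5 1

R1C2 = 8 − 6 = 2 completes the 8 across.
No cell is forced outright now. R2C2 can only be 6 or 8 (the digits allowed by both its 15 across and its 11 down). If R2C2 = 6: that forces R2C1 = 9, after which R3C1 would have to be in {1,2,4,5} for the 6 across but in {3} for the 18 down — contradiction. So R2C2 = 8.
R2C1 = 15 − 8 = 7 completes the 15 across.
R3C1 = 18 − 13 = 5 completes the 18 down.
R3C2 = 6 − 5 = 1 completes the 6 across.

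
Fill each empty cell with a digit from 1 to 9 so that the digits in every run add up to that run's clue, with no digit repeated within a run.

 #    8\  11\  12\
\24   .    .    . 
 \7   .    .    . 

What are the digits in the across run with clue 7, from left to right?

24 in 3 cells must be {7,8,9}; 7 in 3 cells must be {1,2,4}.
The 24 across and the 8 down share only 7, so R1C1 = 7.
R2C1 = 8 − 7 = 1 completes the 8 down.
Given what's placed, R2C3 must be 4 to fit the 7 across and 12 down.
R1C3 = 12 − 4 = 8 completes the 12 down.
R2C2 = 7 − 5 = 2 completes the 7 across.
R1C2 = 24 − 15 = 9 completes the 24 across.

1 2 4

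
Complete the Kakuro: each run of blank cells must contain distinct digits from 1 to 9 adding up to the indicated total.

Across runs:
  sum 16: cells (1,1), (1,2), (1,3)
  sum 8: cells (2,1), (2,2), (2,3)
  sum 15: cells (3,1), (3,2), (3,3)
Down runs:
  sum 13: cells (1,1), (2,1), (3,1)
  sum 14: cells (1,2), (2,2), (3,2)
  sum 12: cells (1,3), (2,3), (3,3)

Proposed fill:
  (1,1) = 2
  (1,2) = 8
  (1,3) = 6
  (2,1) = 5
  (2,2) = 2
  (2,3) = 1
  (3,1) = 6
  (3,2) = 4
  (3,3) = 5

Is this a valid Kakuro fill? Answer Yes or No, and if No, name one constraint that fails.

Across: 2+8+6=16; 5+2+1=8; 6+4+5=15. Down: 2+5+6=13; 8+2+4=14; 6+1+5=12. No digit repeats within any run.

Yes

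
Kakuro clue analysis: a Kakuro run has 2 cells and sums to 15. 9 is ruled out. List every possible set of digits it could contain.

2 distinct digits from 1–9 sum between 3 and 17.
Dropping sets that contain 9.
Only one set works: {7,8}.

{7,8}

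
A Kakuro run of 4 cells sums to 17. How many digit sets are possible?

4 distinct digits from 1–9 sum between 10 and 30.

9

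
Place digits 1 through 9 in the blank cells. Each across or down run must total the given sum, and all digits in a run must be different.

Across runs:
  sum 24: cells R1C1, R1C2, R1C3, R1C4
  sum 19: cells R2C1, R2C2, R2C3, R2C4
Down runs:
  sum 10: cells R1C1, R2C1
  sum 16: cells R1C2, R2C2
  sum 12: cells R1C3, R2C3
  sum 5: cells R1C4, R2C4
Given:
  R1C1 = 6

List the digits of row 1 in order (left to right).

6 9 7 2

16 in 2 cells must be {7,9}.
R2C1 = 10 − 6 = 4 completes the 10 down.
No cell is forced outright now. R1C2 can only be 7 or 9 (the digits allowed by both its 24 across and its 16 down). If R1C2 = 7: that forces R2C2 = 9, R2C3 = 5, R2C4 = 1, after which R1C3 would have to be in {2,3,8,9} for the 24 across but in {7} for the 12 down — contradiction. So R1C2 = 9.
R2C2 = 16 − 9 = 7 completes the 16 down.
Nothing is forced directly, so branch on R2C3, whose candidates are 3 or 5. If R2C3 = 3: then R1C3 would have to be in {1,2,4,5,7,8} for the 24 across but in {9} for the 12 down — contradiction. So R2C3 = 5.
R1C3 = 12 − 5 = 7 completes the 12 down.
R1C4 = 24 − 22 = 2 completes the 24 across.
R2C4 = 19 − 16 = 3 completes the 19 across.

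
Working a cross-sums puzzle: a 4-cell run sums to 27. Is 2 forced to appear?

Counterexample: {3,7,8,9} sums to 27 without using 2.

No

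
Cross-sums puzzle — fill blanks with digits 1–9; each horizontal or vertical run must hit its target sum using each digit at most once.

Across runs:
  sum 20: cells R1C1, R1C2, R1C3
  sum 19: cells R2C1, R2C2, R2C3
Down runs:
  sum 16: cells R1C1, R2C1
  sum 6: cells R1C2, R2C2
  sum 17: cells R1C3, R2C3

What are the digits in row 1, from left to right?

16 in 2 cells must be {7,9}; 17 in 2 cells must be {8,9}.
Nothing is forced directly, so branch on R1C2, whose candidates are 4 or 5. If R1C2 = 5: then R2C2 would have to be in {2,3,4,5,6,7,8,9} for the 19 across but in {1} for the 6 down — contradiction. So R1C2 = 4.
Given what's placed, R1C3 must be 9 to fit the 20 across and 17 down.
R2C2 = 6 − 4 = 2 completes the 6 down.
R2C3 = 17 − 9 = 8 completes the 17 down.
R1C1 = 20 − 13 = 7 completes the 20 across.
R2C1 = 19 − 10 = 9 completes the 19 across.

7, 4, 9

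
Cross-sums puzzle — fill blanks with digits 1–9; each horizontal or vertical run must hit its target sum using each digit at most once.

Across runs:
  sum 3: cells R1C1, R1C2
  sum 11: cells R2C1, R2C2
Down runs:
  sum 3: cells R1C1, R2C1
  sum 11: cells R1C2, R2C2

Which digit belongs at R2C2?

9

3 in 2 cells must be {1,2}.
The 3 across and the 11 down share only 2, so R1C2 = 2.
The 11 across and the 3 down share only 2, so R2C1 = 2.
R2C2 = 11 − 2 = 9 completes the 11 across.
R1C1 = 3 − 2 = 1 completes the 3 across.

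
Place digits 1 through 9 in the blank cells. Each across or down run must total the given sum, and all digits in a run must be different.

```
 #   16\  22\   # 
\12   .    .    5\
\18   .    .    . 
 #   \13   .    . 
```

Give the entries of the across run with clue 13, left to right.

16 in 2 cells must be {7,9}.
The 13 across and the 5 down share only 4, so R3C3 = 4.
R2C3 = 5 − 4 = 1 completes the 5 down.
R3C2 = 13 − 4 = 9 completes the 13 across.
R2C1 = 9: the only remaining digit allowed by both the 18 across and the 16 down.
R2C2 = 18 − 10 = 8 completes the 18 across.
R1C1 = 16 − 9 = 7 completes the 16 down.
R1C2 = 12 − 7 = 5 completes the 12 across.

9 4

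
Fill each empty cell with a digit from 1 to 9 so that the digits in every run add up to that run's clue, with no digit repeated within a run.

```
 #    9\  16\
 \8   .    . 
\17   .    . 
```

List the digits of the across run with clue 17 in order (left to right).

8 9

17 in 2 cells must be {8,9}; 16 in 2 cells must be {7,9}.
The 8 across and the 16 down share only 7, so R1C2 = 7.
The 17 across and the 9 down share only 8, so R2C1 = 8.
R2C2 = 17 − 8 = 9 completes the 17 across.
R1C1 = 8 − 7 = 1 completes the 8 across.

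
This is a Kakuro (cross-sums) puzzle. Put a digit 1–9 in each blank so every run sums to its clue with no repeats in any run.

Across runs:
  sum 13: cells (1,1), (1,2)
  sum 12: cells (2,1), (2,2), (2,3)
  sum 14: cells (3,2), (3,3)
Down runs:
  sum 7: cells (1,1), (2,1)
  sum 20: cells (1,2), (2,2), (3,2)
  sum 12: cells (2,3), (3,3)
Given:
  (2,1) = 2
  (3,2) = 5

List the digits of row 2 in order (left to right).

2, 7, 3

(1,1) = 7 − 2 = 5 completes the 7 down.
(1,2) = 13 − 5 = 8 completes the 13 across.
(2,2) = 20 − 13 = 7 completes the 20 down.
(2,3) = 12 − 9 = 3 completes the 12 across.
(3,3) = 14 − 5 = 9 completes the 14 across.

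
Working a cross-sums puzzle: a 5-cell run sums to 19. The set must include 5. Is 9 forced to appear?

No

Counterexample: {1,2,3,5,8} sums to 19 under that restriction without using 9.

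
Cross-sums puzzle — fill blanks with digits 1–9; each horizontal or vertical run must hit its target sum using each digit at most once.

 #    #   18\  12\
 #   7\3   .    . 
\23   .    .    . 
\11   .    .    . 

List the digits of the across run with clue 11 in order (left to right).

3 in 2 cells must be {1,2}; 23 in 3 cells must be {6,8,9}.
Only 6 fits R2C1 under both its across sum 23 and down sum 7.
R3C1 = 7 − 6 = 1 completes the 7 down.
Nothing is forced directly, so branch on R1C2, whose candidates are 1 or 2. If R1C2 = 1: that forces R1C3 = 2, R2C3 = 9, R3C2 = 8, after which R3C3 would have to be in {2} for the 11 across but in {1} for the 12 down — contradiction. So R1C2 = 2.
R1C3 = 3 − 2 = 1 completes the 3 across.
R2C2 = 9: the only remaining digit allowed by both the 23 across and the 18 down.
R2C3 = 23 − 15 = 8 completes the 23 across.
R3C2 = 18 − 11 = 7 completes the 18 down.
R3C3 = 11 − 8 = 3 completes the 11 across.

1 7 3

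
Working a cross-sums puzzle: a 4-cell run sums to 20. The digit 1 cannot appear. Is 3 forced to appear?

No

Counterexample: {2,4,5,9} sums to 20 under that restriction without using 3.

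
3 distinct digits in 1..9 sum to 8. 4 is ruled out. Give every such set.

3 distinct digits from 1–9 sum between 6 and 24.
Dropping sets that contain 4.
Only one set works: {1,2,5}.

{1,2,5}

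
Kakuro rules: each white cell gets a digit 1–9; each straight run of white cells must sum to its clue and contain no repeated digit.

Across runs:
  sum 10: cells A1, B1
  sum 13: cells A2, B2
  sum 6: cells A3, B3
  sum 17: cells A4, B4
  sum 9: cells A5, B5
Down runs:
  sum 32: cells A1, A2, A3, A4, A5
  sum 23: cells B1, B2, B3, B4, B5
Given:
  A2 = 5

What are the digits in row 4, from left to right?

17 in 2 cells must be {8,9}.
B2 = 13 − 5 = 8 completes the 13 across.
Given what's placed, A3 must be 4 to fit the 6 across and 32 down.
B3 = 6 − 4 = 2 completes the 6 across.
Given what's placed, B4 must be 9 to fit the 17 across and 23 down.
A4 = 17 − 9 = 8 completes the 17 across.

8 9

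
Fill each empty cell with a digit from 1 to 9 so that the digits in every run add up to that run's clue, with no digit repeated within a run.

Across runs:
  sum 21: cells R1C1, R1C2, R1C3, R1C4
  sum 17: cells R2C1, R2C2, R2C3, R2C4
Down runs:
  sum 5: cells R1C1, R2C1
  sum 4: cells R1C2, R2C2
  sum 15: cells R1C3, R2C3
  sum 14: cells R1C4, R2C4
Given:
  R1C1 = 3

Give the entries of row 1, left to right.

3 1 8 9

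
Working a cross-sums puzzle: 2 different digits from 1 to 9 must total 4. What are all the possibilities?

{1,3}

2 distinct digits from 1–9 sum between 3 and 17.
Only one set works: {1,3}.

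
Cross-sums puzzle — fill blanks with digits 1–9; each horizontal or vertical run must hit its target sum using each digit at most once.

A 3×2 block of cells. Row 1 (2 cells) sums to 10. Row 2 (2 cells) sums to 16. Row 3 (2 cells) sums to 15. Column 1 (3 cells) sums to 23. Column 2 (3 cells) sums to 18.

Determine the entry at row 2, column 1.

9

16 in 2 cells must be {7,9}; 23 in 3 cells must be {6,8,9}.
The 16 across and the 23 down share only 9, so (2,1) = 9.
(2,2) = 16 − 9 = 7 completes the 16 across.
Nothing is forced directly, so branch on (1,1), whose candidates are 6 or 8. If (1,1) = 6: then (1,2) would have to be in {4} for the 10 across but in {2,3,5,6,8,9} for the 18 down — contradiction. So (1,1) = 8.
(1,2) = 10 − 8 = 2 completes the 10 across.
(3,1) = 23 − 17 = 6 completes the 23 down.
(3,2) = 15 − 6 = 9 completes the 15 across.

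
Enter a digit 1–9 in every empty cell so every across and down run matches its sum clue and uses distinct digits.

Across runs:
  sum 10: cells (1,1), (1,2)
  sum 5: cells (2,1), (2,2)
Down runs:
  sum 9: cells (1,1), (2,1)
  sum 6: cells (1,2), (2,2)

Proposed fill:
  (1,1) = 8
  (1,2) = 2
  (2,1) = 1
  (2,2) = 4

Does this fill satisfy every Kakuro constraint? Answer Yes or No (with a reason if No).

Across: 8+2=10; 1+4=5. Down: 8+1=9; 2+4=6. No digit repeats within any run.

Yes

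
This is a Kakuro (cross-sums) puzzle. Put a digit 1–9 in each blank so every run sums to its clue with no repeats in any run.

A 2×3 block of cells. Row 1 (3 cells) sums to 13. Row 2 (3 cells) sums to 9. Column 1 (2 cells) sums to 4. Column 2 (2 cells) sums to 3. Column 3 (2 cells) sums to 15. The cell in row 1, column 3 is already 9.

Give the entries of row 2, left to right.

4 in 2 cells must be {1,3}; 3 in 2 cells must be {1,2}.
Given what's placed, (1,2) must be 1 to fit the 13 across and 3 down.
(2,2) = 3 − 1 = 2 completes the 3 down.
(2,3) = 15 − 9 = 6 completes the 15 down.
(1,1) = 13 − 10 = 3 completes the 13 across.
(2,1) = 9 − 8 = 1 completes the 9 across.

1 2 6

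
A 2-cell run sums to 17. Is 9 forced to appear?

Yes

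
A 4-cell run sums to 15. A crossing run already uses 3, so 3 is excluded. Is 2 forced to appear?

Every partition of 15 into 4 distinct digits under that restriction includes 2: {1,2,4,8}, {1,2,5,7}.

Yes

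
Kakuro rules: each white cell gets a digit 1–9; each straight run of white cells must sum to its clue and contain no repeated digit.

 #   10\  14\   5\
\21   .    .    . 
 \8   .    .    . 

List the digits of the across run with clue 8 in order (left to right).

The 21 across and the 5 down share only 4, so R1C3 = 4.
The 8 across and the 14 down share only 5, so R2C2 = 5.
R2C3 = 5 − 4 = 1 completes the 5 down.
R1C2 = 14 − 5 = 9 completes the 14 down.
R2C1 = 8 − 6 = 2 completes the 8 across.
R1C1 = 21 − 13 = 8 completes the 21 across.

2 5 1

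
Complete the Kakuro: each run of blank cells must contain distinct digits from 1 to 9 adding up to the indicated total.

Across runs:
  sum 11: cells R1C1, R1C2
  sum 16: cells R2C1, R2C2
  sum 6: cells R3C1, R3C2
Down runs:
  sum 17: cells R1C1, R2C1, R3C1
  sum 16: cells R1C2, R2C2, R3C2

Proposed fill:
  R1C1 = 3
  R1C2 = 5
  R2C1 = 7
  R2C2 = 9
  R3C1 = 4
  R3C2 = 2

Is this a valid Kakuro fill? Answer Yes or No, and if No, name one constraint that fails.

No — the down run R1C1–R3C1 sums to 14, not 17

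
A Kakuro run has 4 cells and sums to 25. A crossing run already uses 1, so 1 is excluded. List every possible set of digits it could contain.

4 distinct digits from 1–9 sum between 10 and 30.
Dropping sets that contain 1.

{2,6,8,9}; {3,5,8,9}; {3,6,7,9}; {4,5,7,9}; {4,6,7,8}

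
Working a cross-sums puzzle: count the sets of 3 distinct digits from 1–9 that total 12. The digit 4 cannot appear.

4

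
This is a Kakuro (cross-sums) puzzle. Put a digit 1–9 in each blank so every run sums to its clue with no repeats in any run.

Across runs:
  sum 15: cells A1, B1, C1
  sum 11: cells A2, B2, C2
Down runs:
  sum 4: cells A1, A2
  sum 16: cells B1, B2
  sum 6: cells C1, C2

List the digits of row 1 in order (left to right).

1 9 5

4 in 2 cells must be {1,3}; 16 in 2 cells must be {7,9}.
The 11 across and the 16 down share only 7, so B2 = 7.
Given what's placed, C2 must be 1 to fit the 11 across and 6 down.
B1 = 16 − 7 = 9 completes the 16 down.
C1 = 6 − 1 = 5 completes the 6 down.
A2 = 11 − 8 = 3 completes the 11 across.
A1 = 15 − 14 = 1 completes the 15 across.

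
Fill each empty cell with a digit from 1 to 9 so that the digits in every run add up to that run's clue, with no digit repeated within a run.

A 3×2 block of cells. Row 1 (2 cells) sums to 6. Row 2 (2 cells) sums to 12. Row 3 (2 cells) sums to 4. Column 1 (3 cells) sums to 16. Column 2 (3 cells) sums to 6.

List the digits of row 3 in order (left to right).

4 in 2 cells must be {1,3}; 6 in 3 cells must be {1,2,3}.
The 12 across and the 6 down share only 3, so (2,2) = 3.
Given what's placed, (3,2) must be 1 to fit the 4 across and 6 down.
(1,2) = 6 − 4 = 2 completes the 6 down.
(2,1) = 12 − 3 = 9 completes the 12 across.
(3,1) = 4 − 1 = 3 completes the 4 across.
(1,1) = 6 − 2 = 4 completes the 6 across.

3, 1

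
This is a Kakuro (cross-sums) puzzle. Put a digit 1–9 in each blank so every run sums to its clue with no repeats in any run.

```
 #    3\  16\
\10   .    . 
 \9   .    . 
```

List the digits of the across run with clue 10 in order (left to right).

1, 9

3 in 2 cells must be {1,2}; 16 in 2 cells must be {7,9}.
The 9 across and the 16 down share only 7, so R2C2 = 7.
R1C2 = 16 − 7 = 9 completes the 16 down.
R2C1 = 9 − 7 = 2 completes the 9 across.
R1C1 = 10 − 9 = 1 completes the 10 across.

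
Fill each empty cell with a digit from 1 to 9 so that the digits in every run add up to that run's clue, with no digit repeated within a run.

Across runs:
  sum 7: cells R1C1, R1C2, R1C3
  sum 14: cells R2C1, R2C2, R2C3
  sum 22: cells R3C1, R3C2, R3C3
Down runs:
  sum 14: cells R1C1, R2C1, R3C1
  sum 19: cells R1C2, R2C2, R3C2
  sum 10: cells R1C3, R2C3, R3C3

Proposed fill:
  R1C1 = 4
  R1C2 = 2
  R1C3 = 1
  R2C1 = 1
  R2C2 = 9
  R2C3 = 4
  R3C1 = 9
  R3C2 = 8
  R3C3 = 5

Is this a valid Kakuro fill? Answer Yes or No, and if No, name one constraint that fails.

Yes

Across: 4+2+1=7; 1+9+4=14; 9+8+5=22. Down: 4+1+9=14; 2+9+8=19; 1+4+5=10. No digit repeats within any run.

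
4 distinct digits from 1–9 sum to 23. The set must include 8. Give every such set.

4 distinct digits from 1–9 sum between 10 and 30.
Keeping only sets containing 8.

{1,5,8,9}; {2,4,8,9}; {2,6,7,8}; {3,5,7,8}; {4,5,6,8}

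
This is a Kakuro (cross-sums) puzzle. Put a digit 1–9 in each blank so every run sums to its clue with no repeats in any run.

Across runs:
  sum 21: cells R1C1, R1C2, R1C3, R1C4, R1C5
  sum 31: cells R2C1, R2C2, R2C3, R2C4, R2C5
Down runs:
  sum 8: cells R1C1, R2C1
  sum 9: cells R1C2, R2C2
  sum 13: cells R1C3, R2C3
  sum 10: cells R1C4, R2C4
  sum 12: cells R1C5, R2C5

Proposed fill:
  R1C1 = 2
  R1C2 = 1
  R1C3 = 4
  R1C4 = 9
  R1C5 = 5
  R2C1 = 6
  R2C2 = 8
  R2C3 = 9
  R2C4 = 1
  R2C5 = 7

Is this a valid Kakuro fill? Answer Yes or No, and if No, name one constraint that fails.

Across: 2+1+4+9+5=21; 6+8+9+1+7=31. Down: 2+6=8; 1+8=9; 4+9=13; 9+1=10; 5+7=12. No digit repeats within any run.

Yes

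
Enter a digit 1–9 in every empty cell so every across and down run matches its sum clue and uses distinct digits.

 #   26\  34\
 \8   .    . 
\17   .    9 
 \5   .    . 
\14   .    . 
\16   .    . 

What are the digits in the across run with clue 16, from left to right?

9, 7

17 in 2 cells must be {8,9}; 16 in 2 cells must be {7,9}; 34 in 5 cells must be {4,6,7,8,9}.
R2C1 = 17 − 9 = 8 completes the 17 across.
Given what's placed, R3C2 must be 4 to fit the 5 across and 34 down.
R5C2 = 7: the only remaining digit allowed by both the 16 across and the 34 down.
Given what's placed, R1C2 must be 6 to fit the 8 across and 34 down.
R3C1 = 5 − 4 = 1 completes the 5 across.
R4C2 = 34 − 26 = 8 completes the 34 down.
R5C1 = 16 − 7 = 9 completes the 16 across.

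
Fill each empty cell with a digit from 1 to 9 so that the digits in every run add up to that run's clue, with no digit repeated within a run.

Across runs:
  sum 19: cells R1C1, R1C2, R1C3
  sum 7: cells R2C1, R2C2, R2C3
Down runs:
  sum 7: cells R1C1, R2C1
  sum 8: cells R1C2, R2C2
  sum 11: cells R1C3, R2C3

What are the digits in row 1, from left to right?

7 in 3 cells must be {1,2,4}.
Nothing is forced directly, so branch on R2C2, whose candidates are 1 or 2. If R2C2 = 2: that forces R1C2 = 6, R2C3 = 4, after which R1C3 would have to be in {4,5,8,9} for the 19 across but in {7} for the 11 down — contradiction. So R2C2 = 1.
R1C2 = 8 − 1 = 7 completes the 8 down.
Nothing is forced directly, so branch on R2C1, whose candidates are 2 or 4. If R2C1 = 2: then R1C1 would have to be in {3,4,8,9} for the 19 across but in {5} for the 7 down — contradiction. So R2C1 = 4.
R1C1 = 7 − 4 = 3 completes the 7 down.
R1C3 = 19 − 10 = 9 completes the 19 across.
R2C3 = 7 − 5 = 2 completes the 7 across.

3 7 9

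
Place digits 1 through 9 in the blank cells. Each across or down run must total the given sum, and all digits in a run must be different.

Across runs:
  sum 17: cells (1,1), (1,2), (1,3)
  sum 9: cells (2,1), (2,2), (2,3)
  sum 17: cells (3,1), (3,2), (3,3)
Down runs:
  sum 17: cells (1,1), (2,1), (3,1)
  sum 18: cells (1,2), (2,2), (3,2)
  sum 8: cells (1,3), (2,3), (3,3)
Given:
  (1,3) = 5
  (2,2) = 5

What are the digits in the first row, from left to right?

Given what's placed, (2,3) must be 1 to fit the 9 across and 8 down.
(3,3) = 8 − 6 = 2 completes the 8 down.
(2,1) = 9 − 6 = 3 completes the 9 across.
No cell is forced outright now. (1,1) can only be 8 or 9 (the digits allowed by both its 17 across and its 17 down). If (1,1) = 9: then (1,2) would have to be in {3} for the 17 across but in {4,6,7,9} for the 18 down — contradiction. So (1,1) = 8.
(1,2) = 17 − 13 = 4 completes the 17 across.
(3,1) = 17 − 11 = 6 completes the 17 down.
(3,2) = 17 − 8 = 9 completes the 17 across.

8, 4, 5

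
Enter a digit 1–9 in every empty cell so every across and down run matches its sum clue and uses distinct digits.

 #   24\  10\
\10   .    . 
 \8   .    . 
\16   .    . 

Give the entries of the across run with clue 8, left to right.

7 1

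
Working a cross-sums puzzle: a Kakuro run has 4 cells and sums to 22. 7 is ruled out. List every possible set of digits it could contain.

4 distinct digits from 1–9 sum between 10 and 30.
Dropping sets that contain 7.

{1,4,8,9}; {2,3,8,9}; {2,5,6,9}; {3,4,6,9}; {3,5,6,8}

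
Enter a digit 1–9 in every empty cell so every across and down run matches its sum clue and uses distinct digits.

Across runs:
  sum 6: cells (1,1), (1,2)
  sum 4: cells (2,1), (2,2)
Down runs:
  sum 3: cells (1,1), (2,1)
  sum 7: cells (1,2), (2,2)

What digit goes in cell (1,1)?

2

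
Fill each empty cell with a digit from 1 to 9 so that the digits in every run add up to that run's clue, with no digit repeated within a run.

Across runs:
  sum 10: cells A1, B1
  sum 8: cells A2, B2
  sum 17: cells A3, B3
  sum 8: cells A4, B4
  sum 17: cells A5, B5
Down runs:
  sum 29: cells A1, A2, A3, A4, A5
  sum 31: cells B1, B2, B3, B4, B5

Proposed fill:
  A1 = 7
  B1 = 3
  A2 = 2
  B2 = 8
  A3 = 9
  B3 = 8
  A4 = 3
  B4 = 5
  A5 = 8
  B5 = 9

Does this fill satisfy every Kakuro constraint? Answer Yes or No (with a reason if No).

No — the across run A2–B2 sums to 10, not 8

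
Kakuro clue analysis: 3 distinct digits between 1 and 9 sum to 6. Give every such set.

{1,2,3}

3 distinct digits from 1–9 sum between 6 and 24.
Only one set works: {1,2,3}.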